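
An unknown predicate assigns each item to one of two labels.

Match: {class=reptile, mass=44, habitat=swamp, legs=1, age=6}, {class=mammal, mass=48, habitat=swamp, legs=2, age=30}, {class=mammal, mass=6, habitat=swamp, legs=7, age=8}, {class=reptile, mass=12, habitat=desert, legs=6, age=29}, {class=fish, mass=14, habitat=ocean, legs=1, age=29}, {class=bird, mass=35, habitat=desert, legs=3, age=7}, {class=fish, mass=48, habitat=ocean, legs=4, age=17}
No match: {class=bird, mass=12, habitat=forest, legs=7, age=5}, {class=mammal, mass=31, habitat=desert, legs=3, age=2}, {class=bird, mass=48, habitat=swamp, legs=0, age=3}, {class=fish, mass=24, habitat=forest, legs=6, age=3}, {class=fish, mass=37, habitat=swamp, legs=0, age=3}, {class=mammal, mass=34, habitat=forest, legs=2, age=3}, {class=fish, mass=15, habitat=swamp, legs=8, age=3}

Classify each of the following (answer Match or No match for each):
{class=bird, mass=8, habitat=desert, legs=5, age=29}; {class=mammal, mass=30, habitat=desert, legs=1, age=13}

One predicate separates the groups cleanly: age ≥ 6.
{class=bird, mass=8, habitat=desert, legs=5, age=29}: Match (age = 29). {class=mammal, mass=30, habitat=desert, legs=1, age=13}: Match (age = 13).

Match, Match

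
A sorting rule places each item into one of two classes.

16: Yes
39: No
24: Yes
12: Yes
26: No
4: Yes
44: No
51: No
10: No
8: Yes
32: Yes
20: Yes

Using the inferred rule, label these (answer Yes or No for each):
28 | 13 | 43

A rule that fits every label: multiple of 4 AND at most 32 — true of each 'Yes' example, false of each 'No' one.
28 — 28 = 4·7, 28 ≤ 32, hence Yes.
13 — 13 = 4·3 + 1, 13 ≤ 32, hence No.
43 — 43 = 4·10 + 3, 43 > 32, hence No.

Yes, No, No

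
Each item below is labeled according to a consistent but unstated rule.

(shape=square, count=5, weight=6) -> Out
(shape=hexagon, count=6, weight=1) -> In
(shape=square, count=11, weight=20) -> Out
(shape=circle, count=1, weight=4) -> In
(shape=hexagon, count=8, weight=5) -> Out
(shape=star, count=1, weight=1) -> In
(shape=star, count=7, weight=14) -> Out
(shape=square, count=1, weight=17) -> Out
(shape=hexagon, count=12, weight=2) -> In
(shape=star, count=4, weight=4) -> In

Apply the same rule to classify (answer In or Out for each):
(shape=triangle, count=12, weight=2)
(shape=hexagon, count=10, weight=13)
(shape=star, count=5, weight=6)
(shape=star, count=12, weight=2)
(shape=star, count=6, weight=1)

In, Out, Out, In, In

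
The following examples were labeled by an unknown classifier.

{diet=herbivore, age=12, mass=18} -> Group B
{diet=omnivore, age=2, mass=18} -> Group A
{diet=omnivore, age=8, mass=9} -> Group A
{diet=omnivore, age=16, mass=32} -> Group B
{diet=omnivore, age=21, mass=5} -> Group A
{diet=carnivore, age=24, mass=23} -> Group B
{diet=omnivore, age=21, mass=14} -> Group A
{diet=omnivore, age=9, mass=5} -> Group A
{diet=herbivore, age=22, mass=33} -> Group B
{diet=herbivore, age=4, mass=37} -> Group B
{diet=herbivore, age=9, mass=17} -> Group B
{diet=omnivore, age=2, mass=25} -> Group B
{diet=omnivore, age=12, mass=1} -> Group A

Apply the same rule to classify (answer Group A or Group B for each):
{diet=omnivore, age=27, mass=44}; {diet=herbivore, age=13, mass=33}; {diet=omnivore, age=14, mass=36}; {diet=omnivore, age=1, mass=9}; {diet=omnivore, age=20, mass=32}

Group B, Group B, Group B, Group A, Group B

All 'Group A' examples share one property — diet is omnivore AND mass ≤ 18 — and every 'Group B' example lacks it.
{diet=omnivore, age=27, mass=44} → diet is omnivore, mass = 44 → Group B. {diet=herbivore, age=13, mass=33} → diet is herbivore, mass = 33 → Group B. {diet=omnivore, age=14, mass=36} → diet is omnivore, mass = 36 → Group B. {diet=omnivore, age=1, mass=9} → diet is omnivore, mass = 9 → Group A. {diet=omnivore, age=20, mass=32} → diet is omnivore, mass = 32 → Group B.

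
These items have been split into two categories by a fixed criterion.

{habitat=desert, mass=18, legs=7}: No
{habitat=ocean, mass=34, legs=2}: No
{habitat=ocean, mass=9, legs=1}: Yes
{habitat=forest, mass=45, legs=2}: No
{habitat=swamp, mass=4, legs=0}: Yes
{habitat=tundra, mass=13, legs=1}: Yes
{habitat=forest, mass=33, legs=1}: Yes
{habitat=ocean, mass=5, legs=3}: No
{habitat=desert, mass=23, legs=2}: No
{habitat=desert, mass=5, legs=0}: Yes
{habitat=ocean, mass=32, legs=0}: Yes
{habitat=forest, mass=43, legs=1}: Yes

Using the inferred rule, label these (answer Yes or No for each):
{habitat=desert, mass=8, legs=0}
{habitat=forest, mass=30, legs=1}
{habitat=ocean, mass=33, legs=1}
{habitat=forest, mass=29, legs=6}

Rule: legs ≤ 1. This holds for each 'Yes' example and fails for each 'No' one.

Yes, Yes, Yes, No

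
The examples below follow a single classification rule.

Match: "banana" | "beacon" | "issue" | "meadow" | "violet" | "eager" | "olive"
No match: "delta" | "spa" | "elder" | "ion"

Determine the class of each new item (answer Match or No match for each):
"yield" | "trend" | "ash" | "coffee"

The classifier is using: has ≥ 3 vowels.
"yield": 2 vowels, does not satisfy this → No match.
"trend": 1 vowel, does not satisfy this → No match.
"ash": 1 vowel, does not satisfy this → No match.
"coffee": 3 vowels, meets the rule → Match.

No match, No match, No match, Match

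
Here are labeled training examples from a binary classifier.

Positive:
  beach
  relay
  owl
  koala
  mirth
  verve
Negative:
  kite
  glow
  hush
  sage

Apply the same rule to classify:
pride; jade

One predicate separates the groups cleanly: odd length.
pride — length 5, hence Positive. jade — length 4, hence Negative.

Positive, Negative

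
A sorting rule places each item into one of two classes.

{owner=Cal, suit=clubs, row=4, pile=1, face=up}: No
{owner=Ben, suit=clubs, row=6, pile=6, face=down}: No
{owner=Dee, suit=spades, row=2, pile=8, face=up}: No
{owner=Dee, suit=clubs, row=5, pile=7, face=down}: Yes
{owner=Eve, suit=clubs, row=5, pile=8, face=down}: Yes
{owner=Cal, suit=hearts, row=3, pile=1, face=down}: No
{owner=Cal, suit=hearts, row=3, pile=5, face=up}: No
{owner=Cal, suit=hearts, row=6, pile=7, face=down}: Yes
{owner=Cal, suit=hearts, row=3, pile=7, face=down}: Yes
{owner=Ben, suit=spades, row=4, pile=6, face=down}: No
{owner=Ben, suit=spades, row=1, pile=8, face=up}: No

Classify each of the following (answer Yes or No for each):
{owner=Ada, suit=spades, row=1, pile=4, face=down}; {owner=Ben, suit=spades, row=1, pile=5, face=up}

One predicate separates the groups cleanly: face is down AND pile ≥ 7.
{owner=Ada, suit=spades, row=1, pile=4, face=down}: No (face is down, pile = 4). {owner=Ben, suit=spades, row=1, pile=5, face=up}: No (face is up, pile = 5).

No, No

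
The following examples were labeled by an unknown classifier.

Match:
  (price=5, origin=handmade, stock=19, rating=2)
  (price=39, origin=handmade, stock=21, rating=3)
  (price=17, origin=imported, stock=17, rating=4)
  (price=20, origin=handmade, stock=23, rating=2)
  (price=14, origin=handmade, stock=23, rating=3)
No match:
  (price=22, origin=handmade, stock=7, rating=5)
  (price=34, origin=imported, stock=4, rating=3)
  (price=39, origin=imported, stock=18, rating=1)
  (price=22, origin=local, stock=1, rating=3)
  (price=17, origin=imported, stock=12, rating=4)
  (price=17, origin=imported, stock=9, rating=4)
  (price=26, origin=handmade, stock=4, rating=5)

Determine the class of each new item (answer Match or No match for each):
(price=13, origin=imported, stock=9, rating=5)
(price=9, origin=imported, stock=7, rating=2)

No match, No match

'Match' ⟺ rating ≥ 2 AND stock ≥ 17.
No match: (price=13, origin=imported, stock=9, rating=5), since rating = 5, stock = 9.
No match: (price=9, origin=imported, stock=7, rating=2), since rating = 2, stock = 7.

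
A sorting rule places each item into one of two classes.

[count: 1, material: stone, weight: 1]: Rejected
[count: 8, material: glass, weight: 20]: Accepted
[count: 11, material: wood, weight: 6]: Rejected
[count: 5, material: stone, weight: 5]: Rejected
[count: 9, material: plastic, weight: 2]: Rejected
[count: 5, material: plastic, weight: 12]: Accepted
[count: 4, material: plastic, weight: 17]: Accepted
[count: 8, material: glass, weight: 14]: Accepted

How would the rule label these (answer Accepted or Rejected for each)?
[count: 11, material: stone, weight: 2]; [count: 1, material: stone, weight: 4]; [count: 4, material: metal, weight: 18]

Rejected, Rejected, Accepted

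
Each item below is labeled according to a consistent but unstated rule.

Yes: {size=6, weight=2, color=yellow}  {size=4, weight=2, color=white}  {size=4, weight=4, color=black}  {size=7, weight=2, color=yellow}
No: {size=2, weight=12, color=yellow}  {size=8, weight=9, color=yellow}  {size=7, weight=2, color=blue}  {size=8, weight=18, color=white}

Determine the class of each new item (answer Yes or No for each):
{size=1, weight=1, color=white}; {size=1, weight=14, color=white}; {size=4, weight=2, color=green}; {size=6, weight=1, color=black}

Every 'Yes' example satisfies: color is not blue AND weight ≤ 4. None of the 'No' examples do.
{size=1, weight=1, color=white}: color is white, weight = 1, satisfies this → Yes. {size=1, weight=14, color=white}: color is white, weight = 14, lacks this property → No. {size=4, weight=2, color=green}: color is green, weight = 2, satisfies this → Yes. {size=6, weight=1, color=black}: color is black, weight = 1, satisfies this → Yes.

Yes, No, Yes, Yes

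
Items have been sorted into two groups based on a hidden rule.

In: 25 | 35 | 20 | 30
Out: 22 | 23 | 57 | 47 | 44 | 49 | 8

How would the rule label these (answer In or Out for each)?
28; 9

Out, Out

The common property of the 'In' items is: multiple of 5. No 'Out' item has it.
28: 28 = 5·5 + 3, does not satisfy this → Out.
9: 9 = 5·1 + 4, does not satisfy this → Out.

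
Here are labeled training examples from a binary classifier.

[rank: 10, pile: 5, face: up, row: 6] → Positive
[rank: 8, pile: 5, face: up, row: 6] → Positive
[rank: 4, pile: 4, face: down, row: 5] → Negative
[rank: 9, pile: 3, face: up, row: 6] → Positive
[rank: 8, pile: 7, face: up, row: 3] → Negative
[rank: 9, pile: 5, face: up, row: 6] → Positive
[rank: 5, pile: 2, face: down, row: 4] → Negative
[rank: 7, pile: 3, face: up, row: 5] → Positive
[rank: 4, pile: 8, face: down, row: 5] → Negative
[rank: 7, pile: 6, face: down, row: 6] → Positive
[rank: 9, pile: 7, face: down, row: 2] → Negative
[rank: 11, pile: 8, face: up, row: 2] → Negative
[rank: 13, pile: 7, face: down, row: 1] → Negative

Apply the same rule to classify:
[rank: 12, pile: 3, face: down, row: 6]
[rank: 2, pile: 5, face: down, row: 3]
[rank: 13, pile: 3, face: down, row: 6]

Positive, Negative, Positive

'Positive' ⟺ rank ≥ 5 AND row ≥ 5.
[rank: 12, pile: 3, face: down, row: 6]: rank = 12, row = 6 — qualifies, so Positive. [rank: 2, pile: 5, face: down, row: 3]: rank = 2, row = 3 — fails this test, so Negative. [rank: 13, pile: 3, face: down, row: 6]: rank = 13, row = 6 — qualifies, so Positive.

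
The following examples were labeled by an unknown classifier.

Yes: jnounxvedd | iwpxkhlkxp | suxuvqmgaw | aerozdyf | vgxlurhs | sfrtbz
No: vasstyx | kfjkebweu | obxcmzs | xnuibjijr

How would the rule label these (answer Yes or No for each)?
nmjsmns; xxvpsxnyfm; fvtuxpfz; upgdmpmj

No, Yes, Yes, Yes

The distinguishing property — even length — holds for all the 'Yes' cases and none of the 'No' cases.
No: nmjsmns, since length 7. Yes: xxvpsxnyfm, since length 10. Yes: fvtuxpfz, since length 8. Yes: upgdmpmj, since length 8.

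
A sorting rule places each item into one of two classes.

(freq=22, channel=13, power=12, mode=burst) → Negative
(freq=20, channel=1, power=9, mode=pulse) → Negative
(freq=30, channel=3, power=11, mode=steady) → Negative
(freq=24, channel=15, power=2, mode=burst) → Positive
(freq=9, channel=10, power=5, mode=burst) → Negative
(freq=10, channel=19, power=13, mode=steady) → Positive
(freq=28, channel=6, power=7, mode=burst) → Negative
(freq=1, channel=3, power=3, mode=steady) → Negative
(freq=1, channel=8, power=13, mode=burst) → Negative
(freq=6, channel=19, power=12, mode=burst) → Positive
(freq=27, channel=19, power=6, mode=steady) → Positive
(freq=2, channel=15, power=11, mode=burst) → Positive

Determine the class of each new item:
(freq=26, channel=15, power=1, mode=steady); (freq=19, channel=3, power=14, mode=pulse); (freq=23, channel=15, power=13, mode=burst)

Every 'Positive' example satisfies: channel ≥ 15. None of the 'Negative' examples do.

Positive, Negative, Positive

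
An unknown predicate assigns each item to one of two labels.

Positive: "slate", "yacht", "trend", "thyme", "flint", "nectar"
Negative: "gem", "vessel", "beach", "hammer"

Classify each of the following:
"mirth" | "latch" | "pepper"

Positive, Positive, Negative

Rule: contains 't'. This holds for each 'Positive' example and fails for each 'Negative' one.
"mirth" → has 't' → Positive. "latch" → has 't' → Positive. "pepper" → no 't' → Negative.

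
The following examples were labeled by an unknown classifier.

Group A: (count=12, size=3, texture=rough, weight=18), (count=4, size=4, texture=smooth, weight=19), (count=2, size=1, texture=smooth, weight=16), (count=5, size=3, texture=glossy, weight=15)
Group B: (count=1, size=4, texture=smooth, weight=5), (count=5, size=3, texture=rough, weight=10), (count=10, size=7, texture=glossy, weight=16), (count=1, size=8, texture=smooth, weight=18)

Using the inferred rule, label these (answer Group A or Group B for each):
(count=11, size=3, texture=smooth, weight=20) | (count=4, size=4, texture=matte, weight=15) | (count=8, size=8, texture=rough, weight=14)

The pattern is that an item is 'Group A' exactly when: size ≤ 4 AND weight ≥ 15.
(count=11, size=3, texture=smooth, weight=20): Group A (size = 3, weight = 20). (count=4, size=4, texture=matte, weight=15): Group A (size = 4, weight = 15). (count=8, size=8, texture=rough, weight=14): Group B (size = 8, weight = 14).

Group A, Group A, Group B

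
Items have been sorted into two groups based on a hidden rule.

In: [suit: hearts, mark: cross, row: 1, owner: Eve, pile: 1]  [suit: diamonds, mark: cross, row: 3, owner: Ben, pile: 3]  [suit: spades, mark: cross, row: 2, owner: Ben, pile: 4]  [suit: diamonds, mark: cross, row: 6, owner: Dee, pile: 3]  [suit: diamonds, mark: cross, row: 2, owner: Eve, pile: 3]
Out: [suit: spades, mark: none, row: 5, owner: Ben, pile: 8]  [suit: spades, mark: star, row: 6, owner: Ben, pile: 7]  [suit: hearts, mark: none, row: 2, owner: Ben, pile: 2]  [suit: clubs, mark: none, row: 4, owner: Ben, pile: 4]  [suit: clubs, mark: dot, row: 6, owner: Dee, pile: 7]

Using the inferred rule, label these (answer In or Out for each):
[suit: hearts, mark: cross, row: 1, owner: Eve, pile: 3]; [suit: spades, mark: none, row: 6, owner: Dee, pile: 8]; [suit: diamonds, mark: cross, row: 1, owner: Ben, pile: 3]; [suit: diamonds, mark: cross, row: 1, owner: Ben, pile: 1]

In, Out, In, In

Every 'In' example satisfies: mark is cross. None of the 'Out' examples do.
[suit: hearts, mark: cross, row: 1, owner: Eve, pile: 3]: In (mark is cross). [suit: spades, mark: none, row: 6, owner: Dee, pile: 8]: Out (mark is none). [suit: diamonds, mark: cross, row: 1, owner: Ben, pile: 3]: In (mark is cross). [suit: diamonds, mark: cross, row: 1, owner: Ben, pile: 1]: In (mark is cross).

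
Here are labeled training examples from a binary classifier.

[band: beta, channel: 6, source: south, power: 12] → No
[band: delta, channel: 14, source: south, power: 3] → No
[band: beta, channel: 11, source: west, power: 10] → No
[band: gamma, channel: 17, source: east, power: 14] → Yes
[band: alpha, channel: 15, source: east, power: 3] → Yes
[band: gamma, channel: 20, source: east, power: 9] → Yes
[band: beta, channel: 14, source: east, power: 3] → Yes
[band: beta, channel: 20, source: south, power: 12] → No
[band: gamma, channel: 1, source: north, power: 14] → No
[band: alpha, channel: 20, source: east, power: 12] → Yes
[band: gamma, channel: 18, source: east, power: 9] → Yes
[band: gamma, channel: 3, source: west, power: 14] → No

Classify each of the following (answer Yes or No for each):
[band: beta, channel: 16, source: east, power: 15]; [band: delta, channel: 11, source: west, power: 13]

Yes, No

Looking at the examples, the only property every 'Yes' case has and every 'No' case lacks is: source is east.
[band: beta, channel: 16, source: east, power: 15] — source is east, hence Yes. [band: delta, channel: 11, source: west, power: 13] — source is west, hence No.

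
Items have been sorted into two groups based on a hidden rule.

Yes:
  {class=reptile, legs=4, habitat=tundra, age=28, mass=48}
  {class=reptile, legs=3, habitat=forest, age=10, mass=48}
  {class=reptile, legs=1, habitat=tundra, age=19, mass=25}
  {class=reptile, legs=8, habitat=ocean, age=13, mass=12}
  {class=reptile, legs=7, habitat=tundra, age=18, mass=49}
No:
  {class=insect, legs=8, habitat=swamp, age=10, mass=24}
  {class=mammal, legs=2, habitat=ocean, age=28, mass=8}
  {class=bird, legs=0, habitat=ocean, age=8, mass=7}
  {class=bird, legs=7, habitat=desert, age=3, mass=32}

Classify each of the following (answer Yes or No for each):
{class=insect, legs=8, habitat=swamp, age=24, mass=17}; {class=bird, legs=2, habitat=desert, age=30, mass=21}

No, No

A rule that fits every label: class is reptile — true of each 'Yes' example, false of each 'No' one.
{class=insect, legs=8, habitat=swamp, age=24, mass=17}: class is insect — fails the rule, so No. {class=bird, legs=2, habitat=desert, age=30, mass=21}: class is bird — fails the rule, so No.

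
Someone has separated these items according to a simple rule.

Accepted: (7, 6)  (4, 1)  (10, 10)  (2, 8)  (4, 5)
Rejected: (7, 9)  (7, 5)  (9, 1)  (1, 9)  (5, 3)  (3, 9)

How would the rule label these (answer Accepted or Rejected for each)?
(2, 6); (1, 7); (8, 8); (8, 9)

The common property of the 'Accepted' items is: product is even. No 'Rejected' item has it.
(2, 6) — 2·6 = 12, hence Accepted.
(1, 7) — 1·7 = 7, hence Rejected.
(8, 8) — 8·8 = 64, hence Accepted.
(8, 9) — 8·9 = 72, hence Accepted.

Accepted, Rejected, Accepted, Accepted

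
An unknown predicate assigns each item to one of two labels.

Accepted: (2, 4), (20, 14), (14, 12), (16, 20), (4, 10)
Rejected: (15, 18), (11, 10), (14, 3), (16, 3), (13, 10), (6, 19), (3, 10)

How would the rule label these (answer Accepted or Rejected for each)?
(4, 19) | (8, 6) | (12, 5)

Rejected, Accepted, Rejected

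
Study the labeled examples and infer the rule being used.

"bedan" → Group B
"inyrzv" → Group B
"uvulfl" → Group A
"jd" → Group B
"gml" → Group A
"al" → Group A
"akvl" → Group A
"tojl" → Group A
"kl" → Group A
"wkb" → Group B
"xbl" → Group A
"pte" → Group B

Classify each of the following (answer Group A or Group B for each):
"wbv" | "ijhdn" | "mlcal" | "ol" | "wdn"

Group B, Group B, Group A, Group A, Group B

The distinguishing property — contains 'l' — holds for all the 'Group A' cases and none of the 'Group B' cases.
"wbv" → no 'l' → Group B.
"ijhdn" → no 'l' → Group B.
"mlcal" → has 'l' → Group A.
"ol" → has 'l' → Group A.
"wdn" → no 'l' → Group B.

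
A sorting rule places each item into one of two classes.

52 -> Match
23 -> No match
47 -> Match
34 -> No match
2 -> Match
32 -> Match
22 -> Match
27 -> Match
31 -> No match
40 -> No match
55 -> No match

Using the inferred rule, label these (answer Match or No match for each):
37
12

Match, Match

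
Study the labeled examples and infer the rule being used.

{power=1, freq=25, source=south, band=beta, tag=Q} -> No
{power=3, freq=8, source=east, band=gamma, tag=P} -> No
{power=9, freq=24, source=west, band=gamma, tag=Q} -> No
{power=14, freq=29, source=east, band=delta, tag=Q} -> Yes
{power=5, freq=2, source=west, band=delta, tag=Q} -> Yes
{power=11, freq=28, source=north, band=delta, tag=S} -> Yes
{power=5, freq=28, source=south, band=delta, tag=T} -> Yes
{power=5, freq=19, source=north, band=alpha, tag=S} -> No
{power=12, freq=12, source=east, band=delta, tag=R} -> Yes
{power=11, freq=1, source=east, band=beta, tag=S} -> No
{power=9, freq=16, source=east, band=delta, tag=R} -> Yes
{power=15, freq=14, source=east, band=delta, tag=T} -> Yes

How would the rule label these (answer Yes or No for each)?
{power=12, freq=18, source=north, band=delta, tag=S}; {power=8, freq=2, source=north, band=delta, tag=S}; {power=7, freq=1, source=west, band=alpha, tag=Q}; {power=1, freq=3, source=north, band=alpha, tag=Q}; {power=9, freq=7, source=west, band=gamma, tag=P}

The simplest hypothesis consistent with all the labels is: band is delta.
{power=12, freq=18, source=north, band=delta, tag=S}: Yes (band is delta). {power=8, freq=2, source=north, band=delta, tag=S}: Yes (band is delta). {power=7, freq=1, source=west, band=alpha, tag=Q}: No (band is alpha). {power=1, freq=3, source=north, band=alpha, tag=Q}: No (band is alpha). {power=9, freq=7, source=west, band=gamma, tag=P}: No (band is gamma).

Yes, Yes, No, No, No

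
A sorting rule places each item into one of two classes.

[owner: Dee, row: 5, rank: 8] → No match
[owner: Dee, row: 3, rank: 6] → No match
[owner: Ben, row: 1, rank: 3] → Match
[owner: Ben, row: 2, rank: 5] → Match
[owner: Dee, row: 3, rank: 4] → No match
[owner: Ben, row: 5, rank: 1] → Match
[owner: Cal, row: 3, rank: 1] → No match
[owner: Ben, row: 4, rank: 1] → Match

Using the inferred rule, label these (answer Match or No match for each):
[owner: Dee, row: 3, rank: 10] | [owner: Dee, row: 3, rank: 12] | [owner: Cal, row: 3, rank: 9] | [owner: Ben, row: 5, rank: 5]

No match, No match, No match, Match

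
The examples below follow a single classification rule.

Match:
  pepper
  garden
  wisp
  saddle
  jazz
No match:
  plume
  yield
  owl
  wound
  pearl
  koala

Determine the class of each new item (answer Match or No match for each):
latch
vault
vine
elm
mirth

No match, No match, Match, No match, No match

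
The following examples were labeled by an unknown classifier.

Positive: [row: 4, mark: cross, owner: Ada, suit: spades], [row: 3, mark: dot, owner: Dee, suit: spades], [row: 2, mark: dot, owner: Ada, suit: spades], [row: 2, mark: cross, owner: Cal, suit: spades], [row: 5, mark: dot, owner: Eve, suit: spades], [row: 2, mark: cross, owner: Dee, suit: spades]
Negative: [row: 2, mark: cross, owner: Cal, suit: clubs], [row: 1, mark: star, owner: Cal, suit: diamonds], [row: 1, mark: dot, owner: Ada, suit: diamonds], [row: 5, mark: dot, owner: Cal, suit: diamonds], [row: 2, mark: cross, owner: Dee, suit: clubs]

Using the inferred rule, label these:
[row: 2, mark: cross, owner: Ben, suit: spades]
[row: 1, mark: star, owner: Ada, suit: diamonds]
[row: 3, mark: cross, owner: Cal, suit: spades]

Positive, Negative, Positive

The common property of the 'Positive' items is: suit is spades. No 'Negative' item has it.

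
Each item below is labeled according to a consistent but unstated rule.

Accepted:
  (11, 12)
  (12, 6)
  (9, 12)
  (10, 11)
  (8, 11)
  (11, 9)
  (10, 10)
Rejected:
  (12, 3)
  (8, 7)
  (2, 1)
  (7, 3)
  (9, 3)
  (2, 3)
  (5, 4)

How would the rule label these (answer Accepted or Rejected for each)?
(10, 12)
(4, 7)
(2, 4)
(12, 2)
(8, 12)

The pattern is that an item is 'Accepted' exactly when: sum ≥ 18.

Accepted, Rejected, Rejected, Rejected, Accepted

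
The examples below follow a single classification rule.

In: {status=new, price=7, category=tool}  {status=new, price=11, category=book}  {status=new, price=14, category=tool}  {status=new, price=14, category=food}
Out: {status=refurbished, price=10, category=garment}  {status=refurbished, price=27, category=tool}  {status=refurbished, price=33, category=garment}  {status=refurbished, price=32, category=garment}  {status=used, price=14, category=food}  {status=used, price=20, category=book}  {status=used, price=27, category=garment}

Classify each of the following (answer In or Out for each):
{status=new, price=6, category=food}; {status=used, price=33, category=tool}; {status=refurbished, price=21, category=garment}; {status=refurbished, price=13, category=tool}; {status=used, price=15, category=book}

In, Out, Out, Out, Out

The pattern is that an item is 'In' exactly when: status is new.
{status=new, price=6, category=food}: status is new — has this property, so In. {status=used, price=33, category=tool}: status is used — doesn't match, so Out. {status=refurbished, price=21, category=garment}: status is refurbished — doesn't match, so Out. {status=refurbished, price=13, category=tool}: status is refurbished — doesn't match, so Out. {status=used, price=15, category=book}: status is used — doesn't match, so Out.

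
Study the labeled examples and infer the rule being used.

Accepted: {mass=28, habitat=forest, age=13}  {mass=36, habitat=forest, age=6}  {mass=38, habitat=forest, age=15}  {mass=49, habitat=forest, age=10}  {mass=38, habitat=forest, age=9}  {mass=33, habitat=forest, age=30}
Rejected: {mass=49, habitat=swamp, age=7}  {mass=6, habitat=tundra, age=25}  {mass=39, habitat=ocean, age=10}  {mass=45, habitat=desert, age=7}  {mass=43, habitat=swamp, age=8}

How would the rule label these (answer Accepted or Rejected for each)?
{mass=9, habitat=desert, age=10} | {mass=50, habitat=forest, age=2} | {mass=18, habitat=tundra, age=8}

The common property of the 'Accepted' items is: habitat is forest. No 'Rejected' item has it.
{mass=9, habitat=desert, age=10} — habitat is desert, hence Rejected.
{mass=50, habitat=forest, age=2} — habitat is forest, hence Accepted.
{mass=18, habitat=tundra, age=8} — habitat is tundra, hence Rejected.

Rejected, Accepted, Rejected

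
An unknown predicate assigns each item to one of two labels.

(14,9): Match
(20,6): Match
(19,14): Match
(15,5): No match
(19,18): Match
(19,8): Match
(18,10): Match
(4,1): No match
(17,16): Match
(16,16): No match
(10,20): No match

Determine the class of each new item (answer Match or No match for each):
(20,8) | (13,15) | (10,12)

Match, No match, No match

The classifier is using: first > second AND sum ≥ 23.
(20,8) — 20 > 8, 20+8 = 28, hence Match.
(13,15) — 13 < 15, 13+15 = 28, hence No match.
(10,12) — 10 < 12, 10+12 = 22, hence No match.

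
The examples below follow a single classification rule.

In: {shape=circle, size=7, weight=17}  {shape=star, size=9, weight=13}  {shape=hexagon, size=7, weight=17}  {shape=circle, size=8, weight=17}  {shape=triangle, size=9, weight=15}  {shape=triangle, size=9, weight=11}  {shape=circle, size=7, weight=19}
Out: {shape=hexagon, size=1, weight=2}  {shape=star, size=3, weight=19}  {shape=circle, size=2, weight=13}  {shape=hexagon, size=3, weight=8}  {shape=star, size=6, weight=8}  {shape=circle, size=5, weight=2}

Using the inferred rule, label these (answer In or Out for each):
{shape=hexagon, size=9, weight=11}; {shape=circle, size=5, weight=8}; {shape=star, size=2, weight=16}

'In' ⟺ size ≥ 7.
{shape=hexagon, size=9, weight=11} — size = 9, hence In.
{shape=circle, size=5, weight=8} — size = 5, hence Out.
{shape=star, size=2, weight=16} — size = 2, hence Out.

In, Out, Out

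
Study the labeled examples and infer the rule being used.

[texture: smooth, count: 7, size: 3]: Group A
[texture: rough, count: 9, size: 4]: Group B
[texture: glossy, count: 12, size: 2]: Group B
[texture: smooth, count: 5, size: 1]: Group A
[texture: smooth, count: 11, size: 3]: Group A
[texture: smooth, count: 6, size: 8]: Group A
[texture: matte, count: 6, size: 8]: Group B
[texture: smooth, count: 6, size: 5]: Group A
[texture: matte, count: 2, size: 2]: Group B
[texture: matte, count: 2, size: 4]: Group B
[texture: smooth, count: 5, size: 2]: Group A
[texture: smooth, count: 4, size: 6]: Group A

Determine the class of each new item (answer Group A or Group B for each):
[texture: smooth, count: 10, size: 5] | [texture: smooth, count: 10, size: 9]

The pattern is that an item is 'Group A' exactly when: texture is smooth.
[texture: smooth, count: 10, size: 5]: texture is smooth, satisfies this → Group A. [texture: smooth, count: 10, size: 9]: texture is smooth, satisfies this → Group A.

Group A, Group A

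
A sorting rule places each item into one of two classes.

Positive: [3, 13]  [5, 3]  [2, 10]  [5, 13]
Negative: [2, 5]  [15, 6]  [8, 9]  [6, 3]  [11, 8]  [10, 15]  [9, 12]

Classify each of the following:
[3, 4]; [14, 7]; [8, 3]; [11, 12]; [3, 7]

Negative, Negative, Negative, Negative, Positive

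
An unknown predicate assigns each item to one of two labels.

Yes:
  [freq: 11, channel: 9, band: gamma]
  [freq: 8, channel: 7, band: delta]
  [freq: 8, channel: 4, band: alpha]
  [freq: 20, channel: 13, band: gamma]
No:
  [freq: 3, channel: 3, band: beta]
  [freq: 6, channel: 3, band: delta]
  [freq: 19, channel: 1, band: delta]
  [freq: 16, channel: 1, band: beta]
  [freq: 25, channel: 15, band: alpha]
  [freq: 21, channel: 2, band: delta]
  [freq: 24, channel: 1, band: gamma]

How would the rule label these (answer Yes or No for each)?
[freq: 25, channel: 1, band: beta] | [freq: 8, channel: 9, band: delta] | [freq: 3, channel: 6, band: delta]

The common property of the 'Yes' items is: freq ≤ 20 AND channel ≥ 4. No 'No' item has it.

No, Yes, Yes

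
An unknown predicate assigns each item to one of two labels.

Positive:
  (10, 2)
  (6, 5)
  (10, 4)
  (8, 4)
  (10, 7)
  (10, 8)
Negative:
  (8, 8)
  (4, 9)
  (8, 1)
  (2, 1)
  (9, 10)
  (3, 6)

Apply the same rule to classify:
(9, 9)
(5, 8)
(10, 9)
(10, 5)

Negative, Negative, Positive, Positive

The pattern is that an item is 'Positive' exactly when: first > second AND sum ≥ 11.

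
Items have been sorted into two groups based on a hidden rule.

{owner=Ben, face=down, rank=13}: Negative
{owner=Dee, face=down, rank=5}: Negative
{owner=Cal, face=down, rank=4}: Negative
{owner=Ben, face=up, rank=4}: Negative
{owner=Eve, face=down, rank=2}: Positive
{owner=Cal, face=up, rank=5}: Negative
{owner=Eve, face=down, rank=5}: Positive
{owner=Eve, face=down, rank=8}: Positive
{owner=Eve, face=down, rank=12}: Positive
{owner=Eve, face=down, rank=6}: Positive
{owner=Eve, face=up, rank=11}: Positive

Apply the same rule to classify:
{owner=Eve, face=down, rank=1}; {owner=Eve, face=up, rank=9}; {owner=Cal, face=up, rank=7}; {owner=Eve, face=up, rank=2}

The classifier is using: owner is Eve.
{owner=Eve, face=down, rank=1}: owner is Eve, fits → Positive.
{owner=Eve, face=up, rank=9}: owner is Eve, fits → Positive.
{owner=Cal, face=up, rank=7}: owner is Cal, doesn't qualify → Negative.
{owner=Eve, face=up, rank=2}: owner is Eve, fits → Positive.

Positive, Positive, Negative, Positive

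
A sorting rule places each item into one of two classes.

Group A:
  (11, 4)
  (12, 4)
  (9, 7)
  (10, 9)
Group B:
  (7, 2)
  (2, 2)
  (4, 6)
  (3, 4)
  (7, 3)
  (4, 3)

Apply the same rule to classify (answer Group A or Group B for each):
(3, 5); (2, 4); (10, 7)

Rule: sum ≥ 15. This holds for each 'Group A' example and fails for each 'Group B' one.
(3, 5): Group B (3+5 = 8).
(2, 4): Group B (2+4 = 6).
(10, 7): Group A (10+7 = 17).

Group B, Group B, Group A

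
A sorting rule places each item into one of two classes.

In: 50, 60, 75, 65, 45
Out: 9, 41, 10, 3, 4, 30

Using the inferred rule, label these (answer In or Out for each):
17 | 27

Out, Out

Rule: at least 45. This holds for each 'In' example and fails for each 'Out' one.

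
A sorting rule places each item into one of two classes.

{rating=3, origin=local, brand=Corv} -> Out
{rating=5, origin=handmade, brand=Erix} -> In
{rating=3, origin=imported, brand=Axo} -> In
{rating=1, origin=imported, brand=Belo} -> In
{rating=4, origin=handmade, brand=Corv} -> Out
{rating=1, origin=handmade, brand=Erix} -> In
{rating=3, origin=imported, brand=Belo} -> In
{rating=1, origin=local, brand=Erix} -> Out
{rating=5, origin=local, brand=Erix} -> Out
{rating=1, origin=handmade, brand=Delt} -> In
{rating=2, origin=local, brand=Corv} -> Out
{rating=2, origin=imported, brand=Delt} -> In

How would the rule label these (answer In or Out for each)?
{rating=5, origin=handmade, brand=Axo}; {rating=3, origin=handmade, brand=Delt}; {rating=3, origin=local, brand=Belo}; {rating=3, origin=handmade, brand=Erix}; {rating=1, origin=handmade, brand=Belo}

All 'In' examples share one property — origin is not local AND rating ≠ 4 — and every 'Out' example lacks it.

In, In, Out, In, In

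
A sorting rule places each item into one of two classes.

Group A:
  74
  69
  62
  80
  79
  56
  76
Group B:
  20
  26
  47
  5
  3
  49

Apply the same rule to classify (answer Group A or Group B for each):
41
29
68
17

Group B, Group B, Group A, Group B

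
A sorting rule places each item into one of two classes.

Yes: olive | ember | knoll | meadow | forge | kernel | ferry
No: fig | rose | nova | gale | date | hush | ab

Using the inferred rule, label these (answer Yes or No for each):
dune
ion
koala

No, No, Yes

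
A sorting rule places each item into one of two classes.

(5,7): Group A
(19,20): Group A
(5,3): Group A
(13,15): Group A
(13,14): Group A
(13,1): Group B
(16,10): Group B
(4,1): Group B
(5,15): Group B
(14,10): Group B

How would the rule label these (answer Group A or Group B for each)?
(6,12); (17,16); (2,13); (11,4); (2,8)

A rule that fits every label: |first − second| ≤ 2 — true of each 'Group A' example, false of each 'Group B' one.

Group B, Group A, Group B, Group B, Group B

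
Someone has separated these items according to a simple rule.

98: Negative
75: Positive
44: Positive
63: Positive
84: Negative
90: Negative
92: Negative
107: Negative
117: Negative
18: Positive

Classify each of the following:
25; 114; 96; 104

Positive, Negative, Negative, Negative

Rule: at most 75. This holds for each 'Positive' example and fails for each 'Negative' one.
25: Positive (25 ≤ 75).
114: Negative (114 > 75).
96: Negative (96 > 75).
104: Negative (104 > 75).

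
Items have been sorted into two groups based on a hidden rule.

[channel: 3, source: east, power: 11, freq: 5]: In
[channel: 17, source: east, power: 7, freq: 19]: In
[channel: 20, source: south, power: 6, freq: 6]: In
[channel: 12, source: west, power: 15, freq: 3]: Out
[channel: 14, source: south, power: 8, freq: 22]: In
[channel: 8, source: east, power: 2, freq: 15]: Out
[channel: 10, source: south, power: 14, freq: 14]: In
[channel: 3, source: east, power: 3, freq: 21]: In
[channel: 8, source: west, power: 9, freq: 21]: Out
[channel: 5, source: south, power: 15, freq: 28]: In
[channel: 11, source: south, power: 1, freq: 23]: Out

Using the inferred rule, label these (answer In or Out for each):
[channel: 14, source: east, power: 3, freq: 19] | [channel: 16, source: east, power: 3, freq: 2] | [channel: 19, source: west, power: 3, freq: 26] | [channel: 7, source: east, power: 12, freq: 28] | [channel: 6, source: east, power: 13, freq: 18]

In, In, Out, In, In

The common property of the 'In' items is: source is not west AND power ≥ 3. No 'Out' item has it.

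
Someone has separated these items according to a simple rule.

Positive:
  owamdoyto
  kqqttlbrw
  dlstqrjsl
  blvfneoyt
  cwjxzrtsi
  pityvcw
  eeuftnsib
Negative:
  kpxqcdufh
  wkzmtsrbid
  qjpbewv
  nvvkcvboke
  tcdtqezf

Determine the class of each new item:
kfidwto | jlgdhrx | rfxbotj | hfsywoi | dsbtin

Positive, Negative, Positive, Negative, Negative

The pattern is that an item is 'Positive' exactly when: odd length AND contains 't'.
kfidwto → length 7, has 't' → Positive. jlgdhrx → length 7, no 't' → Negative. rfxbotj → length 7, has 't' → Positive. hfsywoi → length 7, no 't' → Negative. dsbtin → length 6, has 't' → Negative.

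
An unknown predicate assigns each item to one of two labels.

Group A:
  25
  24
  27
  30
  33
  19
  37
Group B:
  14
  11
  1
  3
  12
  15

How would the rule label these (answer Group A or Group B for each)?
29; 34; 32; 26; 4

Group A, Group A, Group A, Group A, Group B

Every 'Group A' example satisfies: at least 19. None of the 'Group B' examples do.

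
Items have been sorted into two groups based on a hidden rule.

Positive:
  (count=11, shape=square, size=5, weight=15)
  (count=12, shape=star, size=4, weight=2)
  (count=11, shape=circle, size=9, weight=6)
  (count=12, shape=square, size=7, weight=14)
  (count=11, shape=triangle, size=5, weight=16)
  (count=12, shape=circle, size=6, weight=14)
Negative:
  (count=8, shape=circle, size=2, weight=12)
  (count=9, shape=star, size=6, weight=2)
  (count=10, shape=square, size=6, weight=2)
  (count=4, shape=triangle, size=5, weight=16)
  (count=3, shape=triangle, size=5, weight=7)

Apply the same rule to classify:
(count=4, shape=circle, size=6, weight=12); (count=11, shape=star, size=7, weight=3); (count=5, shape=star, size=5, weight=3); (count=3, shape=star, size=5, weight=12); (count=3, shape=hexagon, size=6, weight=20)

Negative, Positive, Negative, Negative, Negative

All 'Positive' examples share one property — count ≥ 11 — and every 'Negative' example lacks it.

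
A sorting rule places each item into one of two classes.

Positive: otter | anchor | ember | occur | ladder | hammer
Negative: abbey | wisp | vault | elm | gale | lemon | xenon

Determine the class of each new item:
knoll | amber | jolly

Negative, Positive, Negative

One predicate separates the groups cleanly: contains 'r'.
knoll — no 'r', hence Negative. amber — has 'r', hence Positive. jolly — no 'r', hence Negative.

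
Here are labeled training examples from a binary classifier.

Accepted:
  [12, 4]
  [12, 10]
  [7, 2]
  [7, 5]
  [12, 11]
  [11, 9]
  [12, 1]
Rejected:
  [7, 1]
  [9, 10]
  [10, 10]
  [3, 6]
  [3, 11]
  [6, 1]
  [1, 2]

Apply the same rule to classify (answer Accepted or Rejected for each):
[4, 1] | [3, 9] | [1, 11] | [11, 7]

Rejected, Rejected, Rejected, Accepted

All 'Accepted' examples share one property — first > second AND sum ≥ 9 — and every 'Rejected' example lacks it.
[4, 1]: Rejected (4 > 1, 4+1 = 5). [3, 9]: Rejected (3 < 9, 3+9 = 12). [1, 11]: Rejected (1 < 11, 1+11 = 12). [11, 7]: Accepted (11 > 7, 11+7 = 18).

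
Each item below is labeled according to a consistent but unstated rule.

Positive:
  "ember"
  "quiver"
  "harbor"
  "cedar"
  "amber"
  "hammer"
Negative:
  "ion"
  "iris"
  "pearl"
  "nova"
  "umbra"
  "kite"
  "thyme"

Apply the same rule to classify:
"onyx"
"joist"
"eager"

Negative, Negative, Positive

The common property of the 'Positive' items is: ends with 'r'. No 'Negative' item has it.
"onyx": ends with 'x', doesn't match → Negative.
"joist": ends with 't', doesn't match → Negative.
"eager": ends with 'r', passes → Positive.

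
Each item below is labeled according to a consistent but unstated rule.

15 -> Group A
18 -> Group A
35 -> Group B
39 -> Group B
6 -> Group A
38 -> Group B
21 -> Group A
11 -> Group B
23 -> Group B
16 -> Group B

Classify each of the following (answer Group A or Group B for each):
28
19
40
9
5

Group B, Group B, Group B, Group A, Group B

'Group A' ⟺ multiple of 3 AND at most 21.
28: 28 = 3·9 + 1, 28 > 21, lacks this property → Group B. 19: 19 = 3·6 + 1, 19 ≤ 21, lacks this property → Group B. 40: 40 = 3·13 + 1, 40 > 21, lacks this property → Group B. 9: 9 = 3·3, 9 ≤ 21, passes → Group A. 5: 5 = 3·1 + 2, 5 ≤ 21, lacks this property → Group B.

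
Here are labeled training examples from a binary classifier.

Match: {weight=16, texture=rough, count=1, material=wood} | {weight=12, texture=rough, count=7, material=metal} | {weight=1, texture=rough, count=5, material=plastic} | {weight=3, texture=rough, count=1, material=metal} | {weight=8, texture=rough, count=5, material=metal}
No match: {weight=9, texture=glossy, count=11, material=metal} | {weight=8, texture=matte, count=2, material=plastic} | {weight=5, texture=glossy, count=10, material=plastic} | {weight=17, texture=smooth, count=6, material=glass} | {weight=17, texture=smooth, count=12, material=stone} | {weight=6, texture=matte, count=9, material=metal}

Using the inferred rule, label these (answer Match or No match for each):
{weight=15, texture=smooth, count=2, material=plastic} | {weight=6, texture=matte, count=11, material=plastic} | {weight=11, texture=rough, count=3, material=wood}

No match, No match, Match

All 'Match' examples share one property — texture is rough — and every 'No match' example lacks it.
{weight=15, texture=smooth, count=2, material=plastic}: texture is smooth — doesn't match, so No match.
{weight=6, texture=matte, count=11, material=plastic}: texture is matte — doesn't match, so No match.
{weight=11, texture=rough, count=3, material=wood}: texture is rough — meets the rule, so Match.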